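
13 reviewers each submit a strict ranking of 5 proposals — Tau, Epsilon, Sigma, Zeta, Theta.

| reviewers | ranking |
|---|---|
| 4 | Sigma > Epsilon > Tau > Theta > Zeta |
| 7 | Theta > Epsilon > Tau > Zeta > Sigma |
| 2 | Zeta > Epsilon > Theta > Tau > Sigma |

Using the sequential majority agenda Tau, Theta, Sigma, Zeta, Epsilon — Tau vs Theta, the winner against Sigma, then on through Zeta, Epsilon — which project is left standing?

Theta

Round 1: Tau vs Theta — 4–9, Theta advances.
Round 2: Theta vs Sigma — 9–4, Theta advances.
Round 3: Theta vs Zeta — 11–2, Theta advances.
Round 4: Theta vs Epsilon — 7–6, Theta advances.
The agenda winner is Theta.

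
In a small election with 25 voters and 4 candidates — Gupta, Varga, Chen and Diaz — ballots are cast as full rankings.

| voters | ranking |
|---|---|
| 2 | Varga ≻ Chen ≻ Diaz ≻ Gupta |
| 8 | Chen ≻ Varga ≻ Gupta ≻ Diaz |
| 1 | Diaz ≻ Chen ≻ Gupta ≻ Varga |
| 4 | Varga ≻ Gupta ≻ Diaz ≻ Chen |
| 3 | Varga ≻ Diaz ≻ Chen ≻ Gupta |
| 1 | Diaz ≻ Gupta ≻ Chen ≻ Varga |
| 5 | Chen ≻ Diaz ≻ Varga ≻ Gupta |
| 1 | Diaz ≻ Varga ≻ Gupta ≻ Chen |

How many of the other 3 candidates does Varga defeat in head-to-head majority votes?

Varga against each rival (25 voters):
Varga vs Gupta: Varga, 23–2.
Varga vs Chen: Varga is ranked higher on 2+4+3+1 = 10 ballots, Chen on 15. Chen wins 15–10.
Varga vs Diaz: Varga is ranked higher on 2+8+4+3 = 17 ballots, Diaz on 8. Varga wins 17–8.
Varga beats Gupta, Diaz; loses to Chen — 2 pairwise wins.

2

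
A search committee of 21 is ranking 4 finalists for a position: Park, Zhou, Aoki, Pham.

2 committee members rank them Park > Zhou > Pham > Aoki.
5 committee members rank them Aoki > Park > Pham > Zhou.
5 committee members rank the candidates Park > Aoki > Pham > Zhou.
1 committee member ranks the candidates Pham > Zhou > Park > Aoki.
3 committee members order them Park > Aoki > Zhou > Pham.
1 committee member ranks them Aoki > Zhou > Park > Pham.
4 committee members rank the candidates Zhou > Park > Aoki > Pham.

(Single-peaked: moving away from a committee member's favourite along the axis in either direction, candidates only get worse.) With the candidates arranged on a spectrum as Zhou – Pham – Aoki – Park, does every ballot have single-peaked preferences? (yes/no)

Axis positions: Zhou=1, Pham=2, Aoki=3, Park=4.
Bloc 1: ranking walks positions 4-1-2-3; Zhou is ranked above Aoki even though Aoki lies between Zhou and the peak Park on the axis — preferences dip and rise again. Not single-peaked.
Bloc 2 (peak Aoki at position 3): ranking walks positions 3-4-2-1, expanding outward from the peak — single-peaked.
Bloc 3 (peak Park at position 4): ranking walks positions 4-3-2-1, expanding outward from the peak — single-peaked.
Bloc 4: ranking walks positions 2-1-4-3; Park is ranked above Aoki even though Aoki lies between Park and the peak Pham on the axis — preferences dip and rise again. Not single-peaked.
Bloc 5: ranking walks positions 4-3-1-2; Zhou is ranked above Pham even though Pham lies between Zhou and the peak Park on the axis — preferences dip and rise again. Not single-peaked.
Bloc 6: ranking walks positions 3-1-4-2; Zhou is ranked above Pham even though Pham lies between Zhou and the peak Aoki on the axis — preferences dip and rise again. Not single-peaked.
Bloc 7: ranking walks positions 1-4-3-2; Park is ranked above Pham even though Pham lies between Park and the peak Zhou on the axis — preferences dip and rise again. Not single-peaked.
Bloc 1 violates single-peakedness, so the profile is not single-peaked on this axis.

no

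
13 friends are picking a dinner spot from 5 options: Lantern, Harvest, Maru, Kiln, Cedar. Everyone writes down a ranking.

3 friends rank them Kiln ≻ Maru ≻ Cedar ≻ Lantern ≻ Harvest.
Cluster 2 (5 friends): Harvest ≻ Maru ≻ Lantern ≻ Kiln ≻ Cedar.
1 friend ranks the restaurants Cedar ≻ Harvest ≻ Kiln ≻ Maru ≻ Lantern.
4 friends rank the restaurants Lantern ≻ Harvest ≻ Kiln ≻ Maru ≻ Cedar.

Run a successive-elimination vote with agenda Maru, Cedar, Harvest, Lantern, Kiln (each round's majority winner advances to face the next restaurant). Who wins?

Round 1: Maru vs Cedar — 12–1, Maru advances.
Round 2: Maru vs Harvest — 3–10, Harvest advances.
Round 3: Harvest vs Lantern — 6–7, Lantern advances.
Round 4: Lantern vs Kiln — 9–4, Lantern advances.
The agenda winner is Lantern.

Lantern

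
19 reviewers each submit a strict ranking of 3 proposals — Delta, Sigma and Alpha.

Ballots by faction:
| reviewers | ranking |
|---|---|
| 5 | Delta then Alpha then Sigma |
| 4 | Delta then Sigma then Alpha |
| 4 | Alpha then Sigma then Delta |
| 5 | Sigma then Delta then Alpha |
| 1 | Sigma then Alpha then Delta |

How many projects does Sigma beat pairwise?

Sigma against each rival (19 reviewers):
Sigma–Delta: Sigma 10–9.
Sigma vs Alpha: Sigma preferred on 4+5+1 = 10 ballots; Sigma wins 10–9.
Sigma beats Delta, Alpha — 2 pairwise wins.

2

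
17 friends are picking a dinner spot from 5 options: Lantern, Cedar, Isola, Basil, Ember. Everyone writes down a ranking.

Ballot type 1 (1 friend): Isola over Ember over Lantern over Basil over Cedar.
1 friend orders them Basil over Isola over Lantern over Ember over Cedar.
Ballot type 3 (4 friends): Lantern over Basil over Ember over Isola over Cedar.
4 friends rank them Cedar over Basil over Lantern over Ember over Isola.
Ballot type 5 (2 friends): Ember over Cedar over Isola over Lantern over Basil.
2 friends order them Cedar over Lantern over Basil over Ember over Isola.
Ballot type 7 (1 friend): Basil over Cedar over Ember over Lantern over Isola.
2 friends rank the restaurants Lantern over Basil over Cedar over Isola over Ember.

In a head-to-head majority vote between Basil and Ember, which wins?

Ballots ranking Basil above Ember: 1 + 4 + 4 + 2 + 1 + 2 = 14.
Ballots ranking Ember above Basil: 17 − 14 = 3.
Basil wins the head-to-head 14–3.

Basil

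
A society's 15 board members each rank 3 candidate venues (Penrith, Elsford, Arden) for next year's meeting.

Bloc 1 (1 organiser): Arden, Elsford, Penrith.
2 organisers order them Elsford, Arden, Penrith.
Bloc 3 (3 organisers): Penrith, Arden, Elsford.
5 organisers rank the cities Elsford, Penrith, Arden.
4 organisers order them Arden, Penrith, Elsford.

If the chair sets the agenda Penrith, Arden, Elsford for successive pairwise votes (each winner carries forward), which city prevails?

Round 1: Penrith vs Arden — 8–7, Penrith advances.
Round 2: Penrith vs Elsford — 7–8, Elsford advances.
Elsford survives the agenda.

Elsford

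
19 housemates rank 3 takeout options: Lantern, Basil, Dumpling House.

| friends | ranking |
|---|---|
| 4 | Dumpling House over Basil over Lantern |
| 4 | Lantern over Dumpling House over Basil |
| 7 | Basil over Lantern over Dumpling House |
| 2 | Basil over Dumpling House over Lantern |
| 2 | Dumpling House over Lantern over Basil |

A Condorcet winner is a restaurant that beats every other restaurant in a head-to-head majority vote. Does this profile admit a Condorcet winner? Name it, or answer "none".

none

Pairwise majorities:
Lantern vs Basil: Lantern preferred on 4+2 = 6 ballots; Basil wins 13–6.
Lantern vs Dumpling House: Lantern preferred on 4+7 = 11 ballots; Lantern wins 11–8.
Basil vs Dumpling House: 7+2 = 9 for Basil, 10 for Dumpling House — Dumpling House by 10–9.
Every restaurant loses at least once (Lantern loses to Basil; Basil loses to Dumpling House; Dumpling House loses to Lantern). The majority relation contains the cycle Lantern beats Dumpling House beats Basil beats Lantern, so there is no Condorcet winner.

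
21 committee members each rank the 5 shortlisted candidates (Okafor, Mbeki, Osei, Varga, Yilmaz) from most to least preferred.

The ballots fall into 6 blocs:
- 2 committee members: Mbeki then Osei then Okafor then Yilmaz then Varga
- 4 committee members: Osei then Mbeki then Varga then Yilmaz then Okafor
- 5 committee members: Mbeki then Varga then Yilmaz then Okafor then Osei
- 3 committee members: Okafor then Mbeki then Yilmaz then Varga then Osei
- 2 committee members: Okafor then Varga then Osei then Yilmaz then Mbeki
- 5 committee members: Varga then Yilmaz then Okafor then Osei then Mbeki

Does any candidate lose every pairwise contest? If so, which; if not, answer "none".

Head-to-head results (21 committee members):
Okafor vs Mbeki: 3+2+5 = 10 for Okafor, 11 for Mbeki — Mbeki by 11–10.
Okafor vs Osei: Okafor, 15–6.
Okafor vs Varga: Varga, 14–7.
Okafor vs Yilmaz: 7 to 14, Yilmaz.
Mbeki vs Osei: Osei wins 11–10.
Mbeki vs Varga: 2+4+5+3 = 14 for Mbeki, 7 for Varga — Mbeki by 14–7.
Mbeki vs Yilmaz: Mbeki wins 14–7.
Osei–Varga: Varga 15–6.
Osei vs Yilmaz: Yilmaz, 13–8.
Varga–Yilmaz: Varga 16–5.
Each candidate has at least one pairwise win (Okafor beats Osei; Mbeki beats Okafor; Osei beats Mbeki; Varga beats Okafor; Yilmaz beats Okafor) — no Condorcet loser.

none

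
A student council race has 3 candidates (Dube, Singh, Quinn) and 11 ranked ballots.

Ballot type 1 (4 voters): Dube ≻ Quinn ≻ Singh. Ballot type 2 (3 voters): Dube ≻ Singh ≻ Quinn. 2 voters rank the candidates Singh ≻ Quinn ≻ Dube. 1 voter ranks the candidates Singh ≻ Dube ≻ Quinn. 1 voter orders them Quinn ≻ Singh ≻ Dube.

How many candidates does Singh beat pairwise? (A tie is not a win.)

Singh against each rival (11 voters):
Singh–Dube: Dube 7–4.
Singh vs Quinn: 3+2+1 = 6 for Singh, 5 for Quinn — Singh by 6–5.
Singh beats Quinn; loses to Dube — 1 pairwise win.

1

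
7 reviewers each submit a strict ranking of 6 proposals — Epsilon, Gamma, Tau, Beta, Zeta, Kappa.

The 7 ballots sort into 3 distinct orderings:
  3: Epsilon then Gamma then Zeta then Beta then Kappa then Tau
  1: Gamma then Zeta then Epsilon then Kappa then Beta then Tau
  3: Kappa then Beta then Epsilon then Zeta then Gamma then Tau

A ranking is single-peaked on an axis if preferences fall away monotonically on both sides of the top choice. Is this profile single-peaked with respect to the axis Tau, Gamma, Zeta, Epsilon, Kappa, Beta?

Axis positions: Tau=1, Gamma=2, Zeta=3, Epsilon=4, Kappa=5, Beta=6.
Ballot type 1: ranking walks positions 4-2-3-6-5-1; Gamma is ranked above Zeta even though Zeta lies between Gamma and the peak Epsilon on the axis — preferences dip and rise again. Not single-peaked.
Ballot type 2 (peak Gamma at position 2): ranking walks positions 2-3-4-5-6-1, expanding outward from the peak — single-peaked.
Ballot type 3 (peak Kappa at position 5): ranking walks positions 5-6-4-3-2-1, expanding outward from the peak — single-peaked.
Ballot type 1 violates single-peakedness, so the profile is not single-peaked on this axis.

no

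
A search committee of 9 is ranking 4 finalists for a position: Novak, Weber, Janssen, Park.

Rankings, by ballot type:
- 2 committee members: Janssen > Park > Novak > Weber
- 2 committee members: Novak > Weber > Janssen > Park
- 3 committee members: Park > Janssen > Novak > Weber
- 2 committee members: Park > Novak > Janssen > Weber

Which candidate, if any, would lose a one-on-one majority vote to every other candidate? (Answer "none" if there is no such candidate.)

Head-to-head results (9 committee members):
Novak–Weber: Novak 9–0.
Novak vs Janssen: Janssen, 5–4.
Novak vs Park: Park wins 7–2.
Weber vs Janssen: Weber is ranked higher on 2 ballots, Janssen on 7. Janssen wins 7–2.
Weber–Park: Park 7–2.
Janssen vs Park: Park wins 5–4.
Only Weber has no wins; Weber is the Condorcet loser.

Weber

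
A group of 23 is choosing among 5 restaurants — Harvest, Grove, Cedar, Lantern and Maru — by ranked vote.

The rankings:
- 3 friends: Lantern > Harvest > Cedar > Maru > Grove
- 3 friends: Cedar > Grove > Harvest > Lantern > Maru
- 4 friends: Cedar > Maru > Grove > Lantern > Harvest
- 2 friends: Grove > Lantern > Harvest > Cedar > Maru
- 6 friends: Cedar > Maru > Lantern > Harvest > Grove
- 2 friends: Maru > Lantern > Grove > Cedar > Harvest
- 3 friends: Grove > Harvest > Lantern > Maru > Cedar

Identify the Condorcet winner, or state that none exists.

Pairwise majorities:
Harvest vs Grove: Grove wins 14–9.
Harvest vs Cedar: Cedar, 15–8.
Harvest vs Lantern: Lantern wins 17–6.
Harvest–Maru: Maru 12–11.
Grove vs Cedar: Cedar wins 16–7.
Grove–Lantern: Grove 12–11.
Grove vs Maru: Maru wins 15–8.
Cedar vs Lantern: Cedar wins 13–10.
Cedar vs Maru: Cedar, 18–5.
Lantern–Maru: Maru 12–11.
Cedar wins every pairwise contest, so Cedar is the Condorcet winner.

Cedar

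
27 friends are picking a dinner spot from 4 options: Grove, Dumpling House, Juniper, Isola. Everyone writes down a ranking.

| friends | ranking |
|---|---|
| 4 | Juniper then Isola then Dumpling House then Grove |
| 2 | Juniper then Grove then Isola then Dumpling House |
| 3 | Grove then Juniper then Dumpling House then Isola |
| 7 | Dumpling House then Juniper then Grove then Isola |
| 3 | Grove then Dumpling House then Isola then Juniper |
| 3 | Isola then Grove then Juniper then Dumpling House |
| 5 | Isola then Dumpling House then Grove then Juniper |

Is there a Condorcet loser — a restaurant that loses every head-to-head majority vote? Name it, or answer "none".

none

Head-to-head results (27 friends):
Grove vs Dumpling House: Dumpling House wins 16–11.
Grove vs Juniper: Grove preferred on 3+3+3+5 = 14 ballots; Grove wins 14–13.
Grove vs Isola: 15 to 12, Grove.
Dumpling House vs Juniper: Dumpling House wins 15–12.
Dumpling House vs Isola: Isola wins 14–13.
Juniper–Isola: Juniper 16–11.
Every restaurant wins at least one matchup (Grove beats Juniper; Dumpling House beats Grove; Juniper beats Isola; Isola beats Dumpling House), so there is no Condorcet loser.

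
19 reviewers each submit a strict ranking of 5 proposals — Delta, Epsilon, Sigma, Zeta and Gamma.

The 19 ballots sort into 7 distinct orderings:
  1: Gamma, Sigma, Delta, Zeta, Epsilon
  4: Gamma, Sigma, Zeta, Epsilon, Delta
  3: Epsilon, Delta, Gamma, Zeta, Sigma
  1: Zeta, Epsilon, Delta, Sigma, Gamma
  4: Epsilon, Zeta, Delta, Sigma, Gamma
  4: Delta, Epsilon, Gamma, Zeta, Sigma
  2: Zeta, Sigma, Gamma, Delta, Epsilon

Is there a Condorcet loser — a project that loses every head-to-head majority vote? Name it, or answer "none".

Pairwise majorities:
Delta vs Epsilon: Epsilon wins 12–7.
Delta vs Sigma: Delta, 12–7.
Delta vs Zeta: 8 to 11, Zeta.
Delta vs Gamma: 12 to 7, Delta.
Epsilon vs Sigma: Epsilon wins 12–7.
Epsilon–Zeta: Epsilon 11–8.
Epsilon–Gamma: Epsilon 12–7.
Sigma vs Zeta: 1+4 = 5 for Sigma, 14 for Zeta — Zeta by 14–5.
Sigma vs Gamma: Gamma, 12–7.
Zeta vs Gamma: Gamma wins 12–7.
Sigma is beaten in every head-to-head and is the Condorcet loser.

Sigma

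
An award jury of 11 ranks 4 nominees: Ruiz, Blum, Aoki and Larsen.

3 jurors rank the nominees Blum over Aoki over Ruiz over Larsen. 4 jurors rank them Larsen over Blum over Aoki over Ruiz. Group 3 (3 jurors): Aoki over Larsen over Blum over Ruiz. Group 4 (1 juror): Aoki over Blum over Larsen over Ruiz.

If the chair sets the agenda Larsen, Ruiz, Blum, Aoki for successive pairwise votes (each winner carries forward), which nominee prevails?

Aoki

Round 1: Larsen vs Ruiz — 8–3, Larsen advances.
Round 2: Larsen vs Blum — 7–4, Larsen advances.
Round 3: Larsen vs Aoki — 4–7, Aoki advances.
The agenda winner is Aoki.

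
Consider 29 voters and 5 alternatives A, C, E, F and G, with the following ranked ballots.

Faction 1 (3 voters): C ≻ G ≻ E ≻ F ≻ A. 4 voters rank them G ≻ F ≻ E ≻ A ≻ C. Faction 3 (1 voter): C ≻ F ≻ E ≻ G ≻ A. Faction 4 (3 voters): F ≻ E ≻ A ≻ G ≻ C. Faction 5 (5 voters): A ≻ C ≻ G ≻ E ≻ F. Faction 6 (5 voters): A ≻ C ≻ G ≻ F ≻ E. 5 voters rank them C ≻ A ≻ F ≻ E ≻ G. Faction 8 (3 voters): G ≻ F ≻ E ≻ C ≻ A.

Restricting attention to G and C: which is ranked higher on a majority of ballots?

C

Ballots ranking G above C: 4 + 3 + 3 = 10.
Ballots ranking C above G: 29 − 10 = 19.
C wins the head-to-head 19–10.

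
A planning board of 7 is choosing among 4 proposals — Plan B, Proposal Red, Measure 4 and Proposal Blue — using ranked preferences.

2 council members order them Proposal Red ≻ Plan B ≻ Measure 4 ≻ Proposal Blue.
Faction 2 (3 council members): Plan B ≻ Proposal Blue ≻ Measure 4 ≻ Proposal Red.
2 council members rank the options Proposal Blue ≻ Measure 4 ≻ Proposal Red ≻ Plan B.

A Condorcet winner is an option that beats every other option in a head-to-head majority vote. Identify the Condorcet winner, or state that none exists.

Head-to-head results (7 council members):
Plan B vs Proposal Red: Proposal Red, 4–3.
Plan B vs Measure 4: 2+3 = 5 for Plan B, 2 for Measure 4 — Plan B by 5–2.
Plan B vs Proposal Blue: Plan B wins 5–2.
Proposal Red vs Measure 4: 2 for Proposal Red, 5 for Measure 4 — Measure 4 by 5–2.
Proposal Red vs Proposal Blue: Proposal Red preferred on 2 ballots; Proposal Blue wins 5–2.
Measure 4 vs Proposal Blue: Measure 4 is ranked higher on 2 ballots, Proposal Blue on 5. Proposal Blue wins 5–2.
Every option loses at least once (Plan B loses to Proposal Red; Proposal Red loses to Measure 4; Measure 4 loses to Plan B; Proposal Blue loses to Plan B). The majority relation contains the cycle Plan B beats Measure 4 beats Proposal Red beats Plan B, so there is no Condorcet winner.

none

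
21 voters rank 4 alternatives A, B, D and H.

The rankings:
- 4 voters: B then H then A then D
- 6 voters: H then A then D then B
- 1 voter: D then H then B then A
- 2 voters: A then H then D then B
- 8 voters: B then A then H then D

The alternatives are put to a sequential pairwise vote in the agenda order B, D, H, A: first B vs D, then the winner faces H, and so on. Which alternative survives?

Round 1: B vs D — 12–9, B advances.
Round 2: B vs H — 12–9, B advances.
Round 3: B vs A — 13–8, B advances.
The agenda winner is B.

B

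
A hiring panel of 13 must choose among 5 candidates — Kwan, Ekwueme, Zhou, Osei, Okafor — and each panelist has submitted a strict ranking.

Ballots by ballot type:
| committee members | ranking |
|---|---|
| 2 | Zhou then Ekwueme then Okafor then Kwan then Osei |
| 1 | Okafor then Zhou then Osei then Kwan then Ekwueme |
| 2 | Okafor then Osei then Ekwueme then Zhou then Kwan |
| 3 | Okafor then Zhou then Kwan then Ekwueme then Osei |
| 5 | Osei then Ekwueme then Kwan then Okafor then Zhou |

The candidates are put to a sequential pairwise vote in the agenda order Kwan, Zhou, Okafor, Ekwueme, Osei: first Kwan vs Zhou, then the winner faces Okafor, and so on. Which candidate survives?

Osei

Round 1: Kwan vs Zhou — 5–8, Zhou advances.
Round 2: Zhou vs Okafor — 2–11, Okafor advances.
Round 3: Okafor vs Ekwueme — 6–7, Ekwueme advances.
Round 4: Ekwueme vs Osei — 5–8, Osei advances.
The agenda winner is Osei.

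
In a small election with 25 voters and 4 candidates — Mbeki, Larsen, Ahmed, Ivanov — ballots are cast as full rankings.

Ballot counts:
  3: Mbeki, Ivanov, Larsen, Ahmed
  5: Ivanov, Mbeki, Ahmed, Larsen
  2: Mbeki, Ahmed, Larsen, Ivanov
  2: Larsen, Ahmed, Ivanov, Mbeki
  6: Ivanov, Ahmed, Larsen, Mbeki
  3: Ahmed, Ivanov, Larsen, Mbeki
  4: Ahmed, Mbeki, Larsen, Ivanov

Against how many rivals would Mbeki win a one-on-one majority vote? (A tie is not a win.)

Mbeki against each rival (25 voters):
Mbeki vs Larsen: 14 to 11, Mbeki.
Mbeki vs Ahmed: Ahmed wins 15–10.
Mbeki vs Ivanov: Ivanov, 16–9.
Mbeki beats Larsen; loses to Ahmed, Ivanov — 1 pairwise win.

1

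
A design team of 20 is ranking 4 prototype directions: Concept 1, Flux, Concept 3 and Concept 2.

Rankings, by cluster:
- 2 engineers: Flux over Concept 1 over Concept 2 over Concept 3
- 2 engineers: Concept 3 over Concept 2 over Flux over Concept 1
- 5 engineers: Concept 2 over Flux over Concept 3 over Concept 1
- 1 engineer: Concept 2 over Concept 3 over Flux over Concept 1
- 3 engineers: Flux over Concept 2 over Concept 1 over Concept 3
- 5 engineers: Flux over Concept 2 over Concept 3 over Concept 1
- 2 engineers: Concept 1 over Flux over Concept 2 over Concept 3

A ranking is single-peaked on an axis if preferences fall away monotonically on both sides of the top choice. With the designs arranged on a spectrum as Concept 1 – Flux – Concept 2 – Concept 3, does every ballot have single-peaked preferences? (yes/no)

yes

Axis positions: Concept 1=1, Flux=2, Concept 2=3, Concept 3=4.
Cluster 1 (peak Flux at position 2): ranking walks positions 2-1-3-4, expanding outward from the peak — single-peaked.
Cluster 2 (peak Concept 3 at position 4): ranking walks positions 4-3-2-1, expanding outward from the peak — single-peaked.
Cluster 3 (peak Concept 2 at position 3): ranking walks positions 3-2-4-1, expanding outward from the peak — single-peaked.
Cluster 4 (peak Concept 2 at position 3): ranking walks positions 3-4-2-1, expanding outward from the peak — single-peaked.
Cluster 5 (peak Flux at position 2): ranking walks positions 2-3-1-4, expanding outward from the peak — single-peaked.
Cluster 6 (peak Flux at position 2): ranking walks positions 2-3-4-1, expanding outward from the peak — single-peaked.
Cluster 7 (peak Concept 1 at position 1): ranking walks positions 1-2-3-4, expanding outward from the peak — single-peaked.
Every ranking is single-peaked on this axis.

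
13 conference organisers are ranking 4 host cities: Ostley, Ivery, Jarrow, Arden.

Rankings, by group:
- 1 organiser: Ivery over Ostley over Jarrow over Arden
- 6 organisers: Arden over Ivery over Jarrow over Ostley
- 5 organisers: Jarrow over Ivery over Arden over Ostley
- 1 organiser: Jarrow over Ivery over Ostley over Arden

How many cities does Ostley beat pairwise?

0

Ostley against each rival (13 organisers):
Ostley–Ivery: Ivery 13–0.
Ostley vs Jarrow: Ostley preferred on 1 ballot; Jarrow wins 12–1.
Ostley vs Arden: Arden, 11–2.
Ostley beats no one; loses to Ivery, Jarrow, Arden — 0 pairwise wins.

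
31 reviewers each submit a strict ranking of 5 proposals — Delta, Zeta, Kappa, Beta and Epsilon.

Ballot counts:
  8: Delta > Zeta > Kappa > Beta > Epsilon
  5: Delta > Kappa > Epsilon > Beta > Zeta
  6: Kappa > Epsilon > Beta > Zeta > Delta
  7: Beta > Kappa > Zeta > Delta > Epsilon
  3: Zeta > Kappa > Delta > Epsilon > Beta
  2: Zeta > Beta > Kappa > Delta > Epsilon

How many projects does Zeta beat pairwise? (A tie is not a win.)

2

Zeta against each rival (31 reviewers):
Zeta vs Delta: Zeta is ranked higher on 6+7+3+2 = 18 ballots, Delta on 13. Zeta wins 18–13.
Zeta vs Kappa: Kappa, 18–13.
Zeta vs Beta: 8+3+2 = 13 for Zeta, 18 for Beta — Beta by 18–13.
Zeta vs Epsilon: 8+7+3+2 = 20 for Zeta, 11 for Epsilon — Zeta by 20–11.
Zeta beats Delta, Epsilon; loses to Kappa, Beta — 2 pairwise wins.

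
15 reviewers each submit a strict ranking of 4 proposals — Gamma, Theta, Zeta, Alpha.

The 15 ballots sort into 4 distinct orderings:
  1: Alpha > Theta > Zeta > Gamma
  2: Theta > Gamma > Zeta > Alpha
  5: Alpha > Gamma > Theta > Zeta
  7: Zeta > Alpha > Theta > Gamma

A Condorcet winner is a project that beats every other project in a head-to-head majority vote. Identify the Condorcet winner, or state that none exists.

none

Check each pair by majority over 15 ballots:
Gamma–Theta: Theta 10–5.
Gamma vs Zeta: Zeta wins 8–7.
Gamma vs Alpha: Alpha, 13–2.
Theta–Zeta: Theta 8–7.
Theta vs Alpha: Alpha wins 13–2.
Zeta vs Alpha: Zeta wins 9–6.
Every project loses at least once (Gamma loses to Theta; Theta loses to Alpha; Zeta loses to Theta; Alpha loses to Zeta). The majority relation contains the cycle Theta beats Zeta beats Alpha beats Theta, so there is no Condorcet winner.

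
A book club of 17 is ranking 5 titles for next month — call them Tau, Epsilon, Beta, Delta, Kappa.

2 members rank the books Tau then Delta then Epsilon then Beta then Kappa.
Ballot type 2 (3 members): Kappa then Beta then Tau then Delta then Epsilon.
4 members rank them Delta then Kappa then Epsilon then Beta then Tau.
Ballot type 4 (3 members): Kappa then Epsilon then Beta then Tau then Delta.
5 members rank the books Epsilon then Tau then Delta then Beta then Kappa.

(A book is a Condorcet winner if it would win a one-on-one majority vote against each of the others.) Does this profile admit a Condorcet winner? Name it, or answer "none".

Pairwise majorities:
Tau vs Epsilon: Tau preferred on 2+3 = 5 ballots; Epsilon wins 12–5.
Tau vs Beta: Tau preferred on 2+5 = 7 ballots; Beta wins 10–7.
Tau vs Delta: Tau is ranked higher on 2+3+3+5 = 13 ballots, Delta on 4. Tau wins 13–4.
Tau vs Kappa: Tau preferred on 2+5 = 7 ballots; Kappa wins 10–7.
Epsilon vs Beta: 2+4+3+5 = 14 for Epsilon, 3 for Beta — Epsilon by 14–3.
Epsilon vs Delta: Epsilon preferred on 3+5 = 8 ballots; Delta wins 9–8.
Epsilon vs Kappa: Epsilon is ranked higher on 2+5 = 7 ballots, Kappa on 10. Kappa wins 10–7.
Beta vs Delta: 3+3 = 6 for Beta, 11 for Delta — Delta by 11–6.
Beta vs Kappa: 7 to 10, Kappa.
Delta vs Kappa: Delta preferred on 2+4+5 = 11 ballots; Delta wins 11–6.
Every book loses at least once (Tau loses to Epsilon; Epsilon loses to Delta; Beta loses to Epsilon; Delta loses to Tau; Kappa loses to Delta). The majority relation contains the cycle Tau → Delta → Epsilon → Tau, so there is no Condorcet winner.

none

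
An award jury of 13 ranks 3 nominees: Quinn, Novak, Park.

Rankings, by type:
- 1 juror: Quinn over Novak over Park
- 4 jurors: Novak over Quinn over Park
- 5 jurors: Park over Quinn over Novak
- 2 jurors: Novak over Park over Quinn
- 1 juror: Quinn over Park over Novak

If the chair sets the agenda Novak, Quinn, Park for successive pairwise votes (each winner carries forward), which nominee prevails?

Park

Round 1: Novak vs Quinn — 6–7, Quinn advances.
Round 2: Quinn vs Park — 6–7, Park advances.
Park survives the agenda.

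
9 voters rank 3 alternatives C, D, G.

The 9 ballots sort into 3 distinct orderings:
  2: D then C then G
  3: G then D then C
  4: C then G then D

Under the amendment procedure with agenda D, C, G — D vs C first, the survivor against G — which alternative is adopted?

Round 1: D vs C — 5–4, D advances.
Round 2: D vs G — 2–7, G advances.
The agenda winner is G.

G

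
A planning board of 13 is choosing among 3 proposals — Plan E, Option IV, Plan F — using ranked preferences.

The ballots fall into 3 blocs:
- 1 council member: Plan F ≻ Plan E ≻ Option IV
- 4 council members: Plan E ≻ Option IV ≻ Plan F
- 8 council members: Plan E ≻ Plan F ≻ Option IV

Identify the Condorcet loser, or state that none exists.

Pairwise majorities:
Plan E vs Option IV: 1+4+8 = 13 for Plan E, 0 for Option IV — Plan E by 13–0.
Plan E vs Plan F: 4+8 = 12 for Plan E, 1 for Plan F — Plan E by 12–1.
Option IV–Plan F: Plan F 9–4.
Only Option IV has no wins; Option IV is the Condorcet loser.

Option IV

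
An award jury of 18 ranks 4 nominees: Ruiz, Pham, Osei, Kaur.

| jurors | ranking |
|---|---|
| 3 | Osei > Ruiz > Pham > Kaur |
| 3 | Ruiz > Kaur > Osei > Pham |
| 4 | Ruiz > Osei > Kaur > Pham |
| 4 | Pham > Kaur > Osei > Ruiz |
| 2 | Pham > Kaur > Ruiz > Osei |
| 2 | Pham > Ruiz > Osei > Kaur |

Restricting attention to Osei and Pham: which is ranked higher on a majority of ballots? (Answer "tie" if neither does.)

Osei

Ballots ranking Osei above Pham: 3 + 3 + 4 = 10.
Ballots ranking Pham above Osei: 18 − 10 = 8.
Osei wins the head-to-head 10–8.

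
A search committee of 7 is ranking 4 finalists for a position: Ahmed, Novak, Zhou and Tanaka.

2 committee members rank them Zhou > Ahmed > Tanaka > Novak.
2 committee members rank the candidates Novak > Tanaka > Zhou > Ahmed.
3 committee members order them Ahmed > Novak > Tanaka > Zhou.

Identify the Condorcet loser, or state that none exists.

none

Pairwise majorities:
Ahmed–Novak: Ahmed 5–2.
Ahmed vs Zhou: Zhou wins 4–3.
Ahmed vs Tanaka: Ahmed, 5–2.
Novak vs Zhou: Novak wins 5–2.
Novak vs Tanaka: Novak, 5–2.
Zhou vs Tanaka: Tanaka wins 5–2.
No candidate is winless: Ahmed beats Novak; Novak beats Zhou; Zhou beats Ahmed; Tanaka beats Zhou. There is no Condorcet loser.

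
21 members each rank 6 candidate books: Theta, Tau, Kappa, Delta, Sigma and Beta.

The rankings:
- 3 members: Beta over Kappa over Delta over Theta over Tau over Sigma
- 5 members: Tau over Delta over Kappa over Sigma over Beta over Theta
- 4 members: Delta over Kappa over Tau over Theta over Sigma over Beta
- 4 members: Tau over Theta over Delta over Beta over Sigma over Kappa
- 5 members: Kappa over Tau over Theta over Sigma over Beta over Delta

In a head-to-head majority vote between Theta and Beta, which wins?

Theta

Ballots ranking Theta above Beta: 4 + 4 + 5 = 13.
Ballots ranking Beta above Theta: 21 − 13 = 8.
Theta wins the head-to-head 13–8.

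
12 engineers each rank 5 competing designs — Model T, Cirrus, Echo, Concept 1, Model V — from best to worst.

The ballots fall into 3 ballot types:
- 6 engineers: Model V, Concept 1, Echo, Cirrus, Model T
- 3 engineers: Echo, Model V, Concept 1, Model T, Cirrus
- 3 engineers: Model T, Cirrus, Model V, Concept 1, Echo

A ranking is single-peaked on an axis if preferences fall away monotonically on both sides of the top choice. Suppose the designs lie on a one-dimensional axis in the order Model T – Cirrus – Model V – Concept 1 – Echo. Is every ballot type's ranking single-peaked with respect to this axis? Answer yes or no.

no

Axis positions: Model T=1, Cirrus=2, Model V=3, Concept 1=4, Echo=5.
Ballot type 1 (peak Model V at position 3): ranking walks positions 3-4-5-2-1, expanding outward from the peak — single-peaked.
Ballot type 2: ranking walks positions 5-3-4-1-2; Model V is ranked above Concept 1 even though Concept 1 lies between Model V and the peak Echo on the axis — preferences dip and rise again. Not single-peaked.
Ballot type 3 (peak Model T at position 1): ranking walks positions 1-2-3-4-5, expanding outward from the peak — single-peaked.
Ballot type 2 violates single-peakedness, so the profile is not single-peaked on this axis.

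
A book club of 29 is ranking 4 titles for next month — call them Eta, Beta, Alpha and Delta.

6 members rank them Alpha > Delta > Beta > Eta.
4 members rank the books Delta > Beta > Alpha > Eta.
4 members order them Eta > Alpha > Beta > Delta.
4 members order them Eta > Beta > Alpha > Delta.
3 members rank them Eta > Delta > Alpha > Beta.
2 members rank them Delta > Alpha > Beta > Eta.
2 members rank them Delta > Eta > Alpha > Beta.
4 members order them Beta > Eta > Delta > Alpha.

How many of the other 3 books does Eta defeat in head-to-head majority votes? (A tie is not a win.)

Eta against each rival (29 members):
Eta vs Beta: Eta preferred on 4+4+3+2 = 13 ballots; Beta wins 16–13.
Eta vs Alpha: 4+4+3+2+4 = 17 for Eta, 12 for Alpha — Eta by 17–12.
Eta vs Delta: Eta wins 15–14.
Eta beats Alpha, Delta; loses to Beta — 2 pairwise wins.

2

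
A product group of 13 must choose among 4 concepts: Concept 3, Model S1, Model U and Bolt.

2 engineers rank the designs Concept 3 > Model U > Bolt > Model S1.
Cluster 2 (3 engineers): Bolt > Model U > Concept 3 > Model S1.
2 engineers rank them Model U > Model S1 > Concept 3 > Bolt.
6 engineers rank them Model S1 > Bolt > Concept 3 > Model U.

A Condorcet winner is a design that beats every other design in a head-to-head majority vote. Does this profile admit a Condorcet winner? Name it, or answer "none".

Check each pair by majority over 13 ballots:
Concept 3 vs Model S1: 2+3 = 5 for Concept 3, 8 for Model S1 — Model S1 by 8–5.
Concept 3 vs Model U: Concept 3 is ranked higher on 2+6 = 8 ballots, Model U on 5. Concept 3 wins 8–5.
Concept 3 vs Bolt: Concept 3 preferred on 2+2 = 4 ballots; Bolt wins 9–4.
Model S1 vs Model U: 6 for Model S1, 7 for Model U — Model U by 7–6.
Model S1 vs Bolt: Model S1 preferred on 2+6 = 8 ballots; Model S1 wins 8–5.
Model U vs Bolt: Model U is ranked higher on 2+2 = 4 ballots, Bolt on 9. Bolt wins 9–4.
Every design loses at least once (Concept 3 loses to Model S1; Model S1 loses to Model U; Model U loses to Concept 3; Bolt loses to Model S1). The majority relation contains the cycle Concept 3 → Model U → Model S1 → Concept 3, so there is no Condorcet winner.

none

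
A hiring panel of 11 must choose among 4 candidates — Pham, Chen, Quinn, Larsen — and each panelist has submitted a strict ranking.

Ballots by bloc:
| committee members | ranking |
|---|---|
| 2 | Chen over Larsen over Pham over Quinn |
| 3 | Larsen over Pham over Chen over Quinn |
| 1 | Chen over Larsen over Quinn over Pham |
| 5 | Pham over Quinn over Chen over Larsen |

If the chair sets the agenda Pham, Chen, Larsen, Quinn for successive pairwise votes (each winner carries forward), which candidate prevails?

Round 1: Pham vs Chen — 8–3, Pham advances.
Round 2: Pham vs Larsen — 5–6, Larsen advances.
Round 3: Larsen vs Quinn — 6–5, Larsen advances.
Larsen survives the agenda.

Larsen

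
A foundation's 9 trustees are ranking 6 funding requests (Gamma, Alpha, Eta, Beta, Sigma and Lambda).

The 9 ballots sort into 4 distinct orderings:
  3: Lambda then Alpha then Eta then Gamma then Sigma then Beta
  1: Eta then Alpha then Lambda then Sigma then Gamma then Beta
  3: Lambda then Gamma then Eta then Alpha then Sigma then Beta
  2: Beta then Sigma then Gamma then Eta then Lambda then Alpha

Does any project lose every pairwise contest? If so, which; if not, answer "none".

Pairwise majorities:
Gamma vs Alpha: Gamma, 5–4.
Gamma vs Eta: Gamma wins 5–4.
Gamma–Beta: Gamma 7–2.
Gamma vs Sigma: 3+3 = 6 for Gamma, 3 for Sigma — Gamma by 6–3.
Gamma vs Lambda: 2 to 7, Lambda.
Alpha vs Eta: Alpha is ranked higher on 3 ballots, Eta on 6. Eta wins 6–3.
Alpha vs Beta: Alpha, 7–2.
Alpha vs Sigma: Alpha is ranked higher on 3+1+3 = 7 ballots, Sigma on 2. Alpha wins 7–2.
Alpha vs Lambda: Lambda, 8–1.
Eta vs Beta: 7 to 2, Eta.
Eta vs Sigma: Eta, 7–2.
Eta vs Lambda: 1+2 = 3 for Eta, 6 for Lambda — Lambda by 6–3.
Beta vs Sigma: 2 for Beta, 7 for Sigma — Sigma by 7–2.
Beta vs Lambda: Lambda, 7–2.
Sigma vs Lambda: 2 for Sigma, 7 for Lambda — Lambda by 7–2.
Beta loses to every other project — it is the Condorcet loser.

Beta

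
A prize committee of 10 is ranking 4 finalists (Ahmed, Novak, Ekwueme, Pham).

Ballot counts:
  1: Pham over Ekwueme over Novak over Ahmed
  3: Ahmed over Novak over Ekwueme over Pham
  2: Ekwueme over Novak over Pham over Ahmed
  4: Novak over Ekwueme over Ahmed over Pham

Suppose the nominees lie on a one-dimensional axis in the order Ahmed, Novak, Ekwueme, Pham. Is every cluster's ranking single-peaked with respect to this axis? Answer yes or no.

yes

Axis positions: Ahmed=1, Novak=2, Ekwueme=3, Pham=4.
Cluster 1 (peak Pham at position 4): ranking walks positions 4-3-2-1, expanding outward from the peak — single-peaked.
Cluster 2 (peak Ahmed at position 1): ranking walks positions 1-2-3-4, expanding outward from the peak — single-peaked.
Cluster 3 (peak Ekwueme at position 3): ranking walks positions 3-2-4-1, expanding outward from the peak — single-peaked.
Cluster 4 (peak Novak at position 2): ranking walks positions 2-3-1-4, expanding outward from the peak — single-peaked.
Every ranking is single-peaked on this axis.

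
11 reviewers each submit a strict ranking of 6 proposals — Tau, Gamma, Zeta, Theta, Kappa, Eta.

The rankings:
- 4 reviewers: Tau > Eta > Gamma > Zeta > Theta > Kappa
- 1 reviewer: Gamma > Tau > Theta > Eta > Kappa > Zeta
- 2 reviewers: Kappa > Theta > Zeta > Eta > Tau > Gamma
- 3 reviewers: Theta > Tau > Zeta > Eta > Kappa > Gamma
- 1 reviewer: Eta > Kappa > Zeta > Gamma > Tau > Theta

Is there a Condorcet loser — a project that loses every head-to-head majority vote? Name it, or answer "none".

none

Pairwise majorities:
Tau vs Gamma: Tau is ranked higher on 4+2+3 = 9 ballots, Gamma on 2. Tau wins 9–2.
Tau vs Zeta: Tau preferred on 4+1+3 = 8 ballots; Tau wins 8–3.
Tau vs Theta: Tau wins 6–5.
Tau–Kappa: Tau 8–3.
Tau vs Eta: Tau wins 8–3.
Gamma vs Zeta: 5 to 6, Zeta.
Gamma vs Theta: 4+1+1 = 6 for Gamma, 5 for Theta — Gamma by 6–5.
Gamma vs Kappa: 4+1 = 5 for Gamma, 6 for Kappa — Kappa by 6–5.
Gamma vs Eta: Gamma preferred on 1 ballot; Eta wins 10–1.
Zeta vs Theta: Theta wins 6–5.
Zeta–Kappa: Zeta 7–4.
Zeta–Eta: Eta 6–5.
Theta vs Kappa: Theta, 8–3.
Theta–Eta: Theta 6–5.
Kappa vs Eta: Eta, 9–2.
Each project has at least one pairwise win (Tau beats Gamma; Gamma beats Theta; Zeta beats Gamma; Theta beats Zeta; Kappa beats Gamma; Eta beats Gamma) — no Condorcet loser.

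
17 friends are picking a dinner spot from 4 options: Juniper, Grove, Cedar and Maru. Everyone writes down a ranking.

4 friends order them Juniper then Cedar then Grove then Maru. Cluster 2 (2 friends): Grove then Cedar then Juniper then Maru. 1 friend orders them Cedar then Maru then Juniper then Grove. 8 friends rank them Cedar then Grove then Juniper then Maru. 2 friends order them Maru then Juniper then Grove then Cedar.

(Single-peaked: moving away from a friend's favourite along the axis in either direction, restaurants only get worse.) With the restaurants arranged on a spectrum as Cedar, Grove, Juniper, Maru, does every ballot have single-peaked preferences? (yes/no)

Axis positions: Cedar=1, Grove=2, Juniper=3, Maru=4.
Cluster 1: ranking walks positions 3-1-2-4; Cedar is ranked above Grove even though Grove lies between Cedar and the peak Juniper on the axis — preferences dip and rise again. Not single-peaked.
Cluster 2 (peak Grove at position 2): ranking walks positions 2-1-3-4, expanding outward from the peak — single-peaked.
Cluster 3: ranking walks positions 1-4-3-2; Maru is ranked above Grove even though Grove lies between Maru and the peak Cedar on the axis — preferences dip and rise again. Not single-peaked.
Cluster 4 (peak Cedar at position 1): ranking walks positions 1-2-3-4, expanding outward from the peak — single-peaked.
Cluster 5 (peak Maru at position 4): ranking walks positions 4-3-2-1, expanding outward from the peak — single-peaked.
Cluster 1 violates single-peakedness, so the profile is not single-peaked on this axis.

no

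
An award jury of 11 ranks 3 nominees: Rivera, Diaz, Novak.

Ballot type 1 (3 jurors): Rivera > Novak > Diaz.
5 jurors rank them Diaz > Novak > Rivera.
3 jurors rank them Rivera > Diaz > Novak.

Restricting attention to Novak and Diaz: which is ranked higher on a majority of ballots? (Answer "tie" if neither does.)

Diaz

Ballots ranking Novak above Diaz: 3.
Ballots ranking Diaz above Novak: 11 − 3 = 8.
Diaz wins the head-to-head 8–3.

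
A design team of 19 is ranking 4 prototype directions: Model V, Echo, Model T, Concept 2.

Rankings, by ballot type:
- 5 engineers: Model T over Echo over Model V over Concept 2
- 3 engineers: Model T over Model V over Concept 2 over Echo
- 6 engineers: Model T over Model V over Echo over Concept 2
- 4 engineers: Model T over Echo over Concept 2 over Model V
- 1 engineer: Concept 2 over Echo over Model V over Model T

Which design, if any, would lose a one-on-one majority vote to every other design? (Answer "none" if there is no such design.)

Pairwise majorities:
Model V vs Echo: Model V preferred on 3+6 = 9 ballots; Echo wins 10–9.
Model V vs Model T: Model T wins 18–1.
Model V–Concept 2: Model V 14–5.
Echo vs Model T: Echo is ranked higher on 1 ballot, Model T on 18. Model T wins 18–1.
Echo vs Concept 2: 15 to 4, Echo.
Model T–Concept 2: Model T 18–1.
Concept 2 is beaten in every head-to-head and is the Condorcet loser.

Concept 2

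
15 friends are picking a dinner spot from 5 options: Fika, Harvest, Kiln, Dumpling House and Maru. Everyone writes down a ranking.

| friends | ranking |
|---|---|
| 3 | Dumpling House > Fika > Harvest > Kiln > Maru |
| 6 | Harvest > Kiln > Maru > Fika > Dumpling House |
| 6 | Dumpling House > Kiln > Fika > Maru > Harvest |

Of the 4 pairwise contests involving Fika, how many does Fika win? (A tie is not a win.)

Fika against each rival (15 friends):
Fika vs Harvest: 9 to 6, Fika.
Fika vs Kiln: Kiln wins 12–3.
Fika vs Dumpling House: Fika is ranked higher on 6 ballots, Dumpling House on 9. Dumpling House wins 9–6.
Fika vs Maru: Fika, 9–6.
Fika beats Harvest, Maru; loses to Kiln, Dumpling House — 2 pairwise wins.

2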